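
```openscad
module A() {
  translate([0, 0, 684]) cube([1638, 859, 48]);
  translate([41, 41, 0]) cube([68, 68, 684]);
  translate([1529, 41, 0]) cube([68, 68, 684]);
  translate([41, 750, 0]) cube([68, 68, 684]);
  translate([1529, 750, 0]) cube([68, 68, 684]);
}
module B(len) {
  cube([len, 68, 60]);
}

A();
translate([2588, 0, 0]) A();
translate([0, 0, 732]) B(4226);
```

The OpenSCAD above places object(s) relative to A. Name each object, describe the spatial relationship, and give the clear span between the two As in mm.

A is a table. B is a beam. A beam spans the tops of two tables. The clear span between the two tables is 950 mm.

Second table starts at x = 2588; first ends at x = 1638; clear span = 2588 − 1638 = 950 mm.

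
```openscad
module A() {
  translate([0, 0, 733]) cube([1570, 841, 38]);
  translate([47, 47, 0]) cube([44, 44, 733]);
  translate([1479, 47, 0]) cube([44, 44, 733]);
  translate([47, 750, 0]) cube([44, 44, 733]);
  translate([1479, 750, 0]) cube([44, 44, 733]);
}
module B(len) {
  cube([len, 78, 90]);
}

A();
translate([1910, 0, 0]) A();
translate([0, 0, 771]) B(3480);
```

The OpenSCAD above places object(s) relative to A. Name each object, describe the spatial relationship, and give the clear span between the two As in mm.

Second table starts at x = 1910; first ends at x = 1570; clear span = 1910 − 1570 = 340 mm.

A is a table. B is a beam. A beam spans the tops of two tables. The clear span between the two tables is 340 mm.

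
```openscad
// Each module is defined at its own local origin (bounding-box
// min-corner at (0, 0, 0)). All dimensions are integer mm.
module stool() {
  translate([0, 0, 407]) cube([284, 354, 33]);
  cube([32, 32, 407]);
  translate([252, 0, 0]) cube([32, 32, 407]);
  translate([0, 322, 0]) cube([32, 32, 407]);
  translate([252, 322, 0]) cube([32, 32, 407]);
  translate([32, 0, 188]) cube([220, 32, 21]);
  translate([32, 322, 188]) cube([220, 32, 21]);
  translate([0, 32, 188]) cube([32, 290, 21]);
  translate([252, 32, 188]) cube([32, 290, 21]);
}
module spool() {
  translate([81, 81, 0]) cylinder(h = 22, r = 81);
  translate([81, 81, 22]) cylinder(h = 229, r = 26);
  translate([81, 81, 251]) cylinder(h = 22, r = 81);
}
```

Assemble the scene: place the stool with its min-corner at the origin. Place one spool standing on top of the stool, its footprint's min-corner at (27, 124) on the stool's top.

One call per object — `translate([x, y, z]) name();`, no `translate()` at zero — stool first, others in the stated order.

stool();
translate([27, 124, 440]) spool();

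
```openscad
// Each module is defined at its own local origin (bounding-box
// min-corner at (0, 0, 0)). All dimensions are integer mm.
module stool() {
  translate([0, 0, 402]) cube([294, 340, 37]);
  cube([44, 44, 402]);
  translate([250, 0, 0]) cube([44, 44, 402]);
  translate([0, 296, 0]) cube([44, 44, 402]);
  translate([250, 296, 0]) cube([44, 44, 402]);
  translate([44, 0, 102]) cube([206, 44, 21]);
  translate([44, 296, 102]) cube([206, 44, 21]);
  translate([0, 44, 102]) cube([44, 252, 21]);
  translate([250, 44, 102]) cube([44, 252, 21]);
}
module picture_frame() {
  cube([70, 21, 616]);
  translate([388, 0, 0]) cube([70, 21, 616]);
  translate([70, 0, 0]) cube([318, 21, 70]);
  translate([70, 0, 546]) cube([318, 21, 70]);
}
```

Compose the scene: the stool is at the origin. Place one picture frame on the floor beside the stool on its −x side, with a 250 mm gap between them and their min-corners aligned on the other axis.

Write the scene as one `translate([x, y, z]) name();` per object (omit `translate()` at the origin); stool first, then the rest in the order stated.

stool();
translate([-708, 0, 0]) picture_frame();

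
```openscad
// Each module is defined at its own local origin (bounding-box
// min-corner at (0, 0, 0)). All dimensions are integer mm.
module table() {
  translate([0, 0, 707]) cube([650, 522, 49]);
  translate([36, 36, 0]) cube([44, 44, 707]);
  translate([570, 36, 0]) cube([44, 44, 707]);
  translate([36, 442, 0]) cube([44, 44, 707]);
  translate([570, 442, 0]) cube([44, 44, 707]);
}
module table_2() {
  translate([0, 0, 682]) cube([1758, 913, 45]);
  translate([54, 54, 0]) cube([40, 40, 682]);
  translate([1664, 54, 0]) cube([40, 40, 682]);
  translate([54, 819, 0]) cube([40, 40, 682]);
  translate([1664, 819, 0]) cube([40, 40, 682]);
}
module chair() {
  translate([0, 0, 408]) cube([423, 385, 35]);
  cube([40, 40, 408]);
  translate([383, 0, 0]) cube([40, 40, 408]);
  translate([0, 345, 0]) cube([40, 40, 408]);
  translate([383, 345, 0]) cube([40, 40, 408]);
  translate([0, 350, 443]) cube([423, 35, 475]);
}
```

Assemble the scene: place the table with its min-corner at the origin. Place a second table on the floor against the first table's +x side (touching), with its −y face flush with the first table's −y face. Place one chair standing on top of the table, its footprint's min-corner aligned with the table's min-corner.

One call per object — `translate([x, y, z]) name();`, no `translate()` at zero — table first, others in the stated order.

table();
translate([650, 0, 0]) table_2();
translate([0, 0, 756]) chair();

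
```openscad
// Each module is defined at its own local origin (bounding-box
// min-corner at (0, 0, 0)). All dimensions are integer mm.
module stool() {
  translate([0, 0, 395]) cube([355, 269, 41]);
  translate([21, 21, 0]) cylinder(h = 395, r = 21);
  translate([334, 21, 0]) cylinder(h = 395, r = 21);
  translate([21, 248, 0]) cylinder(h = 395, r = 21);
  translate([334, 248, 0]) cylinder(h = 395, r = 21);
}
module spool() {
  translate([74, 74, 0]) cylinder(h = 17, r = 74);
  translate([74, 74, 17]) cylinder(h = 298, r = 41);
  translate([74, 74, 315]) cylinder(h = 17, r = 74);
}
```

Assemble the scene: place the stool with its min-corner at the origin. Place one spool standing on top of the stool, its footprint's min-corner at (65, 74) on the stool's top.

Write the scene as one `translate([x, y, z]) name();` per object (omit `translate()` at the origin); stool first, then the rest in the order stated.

stool();
translate([65, 74, 436]) spool();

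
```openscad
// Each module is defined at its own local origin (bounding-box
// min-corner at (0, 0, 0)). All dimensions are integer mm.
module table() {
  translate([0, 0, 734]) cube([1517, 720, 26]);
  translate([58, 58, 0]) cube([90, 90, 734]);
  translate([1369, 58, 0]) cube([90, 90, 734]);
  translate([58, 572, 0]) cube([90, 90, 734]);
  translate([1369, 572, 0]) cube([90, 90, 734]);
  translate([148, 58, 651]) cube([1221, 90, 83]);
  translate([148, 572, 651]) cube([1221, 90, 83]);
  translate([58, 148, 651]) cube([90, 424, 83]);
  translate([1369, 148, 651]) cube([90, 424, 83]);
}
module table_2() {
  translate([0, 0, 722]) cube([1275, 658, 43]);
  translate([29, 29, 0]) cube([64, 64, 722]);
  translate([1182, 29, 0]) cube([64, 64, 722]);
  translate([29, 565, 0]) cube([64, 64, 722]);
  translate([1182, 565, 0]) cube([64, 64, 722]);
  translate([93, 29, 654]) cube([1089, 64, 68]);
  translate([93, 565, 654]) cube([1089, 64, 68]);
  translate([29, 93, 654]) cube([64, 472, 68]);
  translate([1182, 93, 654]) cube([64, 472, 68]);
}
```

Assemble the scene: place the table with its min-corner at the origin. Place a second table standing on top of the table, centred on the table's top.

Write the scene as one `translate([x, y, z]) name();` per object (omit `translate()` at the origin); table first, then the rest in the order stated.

table();
translate([121, 31, 760]) table_2();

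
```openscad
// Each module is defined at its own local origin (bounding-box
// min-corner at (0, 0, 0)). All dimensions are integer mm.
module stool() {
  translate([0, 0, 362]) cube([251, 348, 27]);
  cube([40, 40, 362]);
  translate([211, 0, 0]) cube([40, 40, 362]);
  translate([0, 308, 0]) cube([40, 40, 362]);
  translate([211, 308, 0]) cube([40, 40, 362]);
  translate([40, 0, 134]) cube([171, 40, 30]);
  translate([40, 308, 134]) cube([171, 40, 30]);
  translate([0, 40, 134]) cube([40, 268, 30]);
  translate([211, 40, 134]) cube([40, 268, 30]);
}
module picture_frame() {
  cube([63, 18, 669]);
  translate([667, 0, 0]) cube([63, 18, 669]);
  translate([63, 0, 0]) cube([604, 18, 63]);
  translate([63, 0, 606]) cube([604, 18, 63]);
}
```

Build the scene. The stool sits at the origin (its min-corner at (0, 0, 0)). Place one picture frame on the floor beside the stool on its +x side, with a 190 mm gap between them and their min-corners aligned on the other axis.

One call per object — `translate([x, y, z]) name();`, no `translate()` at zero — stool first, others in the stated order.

stool();
translate([441, 0, 0]) picture_frame();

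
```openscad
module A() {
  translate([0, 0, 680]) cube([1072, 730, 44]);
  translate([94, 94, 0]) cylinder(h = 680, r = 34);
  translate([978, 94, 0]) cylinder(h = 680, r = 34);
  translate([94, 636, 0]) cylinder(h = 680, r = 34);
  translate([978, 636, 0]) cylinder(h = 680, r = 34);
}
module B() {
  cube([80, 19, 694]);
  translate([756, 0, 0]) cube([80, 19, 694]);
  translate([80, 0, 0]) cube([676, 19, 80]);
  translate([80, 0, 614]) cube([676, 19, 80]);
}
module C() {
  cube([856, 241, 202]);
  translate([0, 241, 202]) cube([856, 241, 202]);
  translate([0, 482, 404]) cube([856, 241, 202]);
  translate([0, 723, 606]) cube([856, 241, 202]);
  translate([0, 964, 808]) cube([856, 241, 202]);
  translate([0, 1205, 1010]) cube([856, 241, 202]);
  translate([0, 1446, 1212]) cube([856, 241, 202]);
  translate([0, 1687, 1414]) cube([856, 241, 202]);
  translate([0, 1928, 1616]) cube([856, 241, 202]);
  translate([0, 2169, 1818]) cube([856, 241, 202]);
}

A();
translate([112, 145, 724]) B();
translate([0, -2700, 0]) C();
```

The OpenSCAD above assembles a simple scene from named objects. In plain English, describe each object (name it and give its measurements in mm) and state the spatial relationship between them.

A is a table with a 1072×730 mm rectangular top, 44 mm thick, top surface at z = 724 mm, supported by four round legs of 68 mm diameter, each leg's bounding box inset 60 mm from the nearest pair of top edges, running from the floor.

B is a picture frame with a 676×534 mm rectangular opening (x by z) and a uniform 80 mm border on every side. Frame depth is 19 mm along y. It is built from two vertical stiles running the full outside height and two horizontal rails spanning the gap between the stiles.

C is a run of 10 identical solid stair steps. Each tread is 856×241 mm and each step block is 202 mm high. Step 1 rests on the floor; step k is offset from step 1 by (k−1)×241 mm in y and (k−1)×202 mm in z.

The picture frame is on top of the table. The staircase is on the floor beside the table on its −y side.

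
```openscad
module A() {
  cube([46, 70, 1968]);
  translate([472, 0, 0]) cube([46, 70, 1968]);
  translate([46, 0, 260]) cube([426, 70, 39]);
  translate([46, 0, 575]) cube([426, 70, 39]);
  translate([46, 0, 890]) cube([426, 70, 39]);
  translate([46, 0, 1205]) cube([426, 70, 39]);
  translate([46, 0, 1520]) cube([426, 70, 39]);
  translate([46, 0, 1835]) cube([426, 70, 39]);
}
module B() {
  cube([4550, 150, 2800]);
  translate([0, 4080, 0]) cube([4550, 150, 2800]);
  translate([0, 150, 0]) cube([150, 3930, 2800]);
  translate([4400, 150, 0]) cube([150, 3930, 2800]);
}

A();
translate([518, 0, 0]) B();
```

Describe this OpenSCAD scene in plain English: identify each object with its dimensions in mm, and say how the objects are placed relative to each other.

A is a straight ladder. Two 46×70 mm vertical rails, 1968 mm tall, stand 518 mm apart (outside-to-outside) with their front faces coplanar on the −y side. 6 rungs, each 70 mm deep and 39 mm tall, span between the inner faces of the rails, front faces flush with the rails. The lowest rung's underside is at z = 260 mm and rungs are spaced 315 mm apart (underside to underside).

B is a box-shaped house frame (walls only): outside footprint 4550×4230 mm, wall height 2800 mm, wall thickness 150 mm. The two y-facing walls run the full x-width; the two x-facing walls fit between the inner faces of the y-facing walls.

The house frame is against the ladder's +x side, with their −y faces flush.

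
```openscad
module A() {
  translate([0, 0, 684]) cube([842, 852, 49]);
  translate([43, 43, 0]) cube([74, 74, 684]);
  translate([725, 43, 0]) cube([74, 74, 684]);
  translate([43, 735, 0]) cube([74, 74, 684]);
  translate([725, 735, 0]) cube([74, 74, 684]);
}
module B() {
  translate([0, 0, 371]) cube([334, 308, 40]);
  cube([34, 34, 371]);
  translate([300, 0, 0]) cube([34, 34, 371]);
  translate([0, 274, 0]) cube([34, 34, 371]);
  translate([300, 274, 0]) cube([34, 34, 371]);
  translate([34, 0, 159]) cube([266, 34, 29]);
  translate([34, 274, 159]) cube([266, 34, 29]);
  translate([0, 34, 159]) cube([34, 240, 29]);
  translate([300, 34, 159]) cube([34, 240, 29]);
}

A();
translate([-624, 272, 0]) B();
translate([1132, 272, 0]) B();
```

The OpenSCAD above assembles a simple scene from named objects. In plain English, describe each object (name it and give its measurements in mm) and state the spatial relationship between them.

A is a rectangular dining table. The top is 842×852×49 mm with its upper surface at z = 733 mm. It stands on four 74×74 mm square legs, each inset 43 mm from the nearest pair of top edges, running from the floor to the underside of the top.

B is a four-legged stool. The seat is a 334×308×40 mm slab whose top surface is at z = 411 mm; four square legs, each 34×34 mm in cross-section, run from the floor (z = 0) to the underside of the seat, each flush with a corner of the seat. Four stretchers, 34 mm wide and 29 mm tall, connect adjacent legs with their undersides at z = 159 mm, each running between the inner faces of the legs it joins and aligned with the legs' outer faces on the other axis.

Two stools sit around the table at the −x, +x sides.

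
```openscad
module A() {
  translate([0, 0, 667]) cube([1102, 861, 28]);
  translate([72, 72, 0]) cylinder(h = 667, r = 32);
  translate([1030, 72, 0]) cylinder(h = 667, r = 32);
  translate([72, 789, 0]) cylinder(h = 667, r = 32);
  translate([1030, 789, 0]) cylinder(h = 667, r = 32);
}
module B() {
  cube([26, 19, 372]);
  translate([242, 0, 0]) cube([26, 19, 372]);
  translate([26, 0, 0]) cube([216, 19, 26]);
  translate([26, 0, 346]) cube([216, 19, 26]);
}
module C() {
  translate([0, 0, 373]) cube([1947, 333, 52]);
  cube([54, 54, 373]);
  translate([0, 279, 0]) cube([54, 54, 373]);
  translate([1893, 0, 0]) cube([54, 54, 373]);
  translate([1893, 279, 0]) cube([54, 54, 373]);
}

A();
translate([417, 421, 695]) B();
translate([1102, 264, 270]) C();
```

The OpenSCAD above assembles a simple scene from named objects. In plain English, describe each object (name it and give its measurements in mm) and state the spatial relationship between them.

A is a table: top 1102 mm (x) × 861 mm (y), 28 mm thick, upper face at z = 695 mm, on four round legs of 64 mm diameter, each leg's bounding box inset 40 mm from the nearest pair of top edges, running from z = 0 to the bottom of the top.

B is a picture frame with a 216×320 mm rectangular opening (x by z) and a uniform 26 mm border on every side. Frame depth is 19 mm along y. It is built from two vertical stiles running the full outside height and two horizontal rails spanning the gap between the stiles.

C is a long wooden bench with a 1947 mm (x) × 333 mm (y) seat, 52 mm thick, its top surface 425 mm above the floor. Four 54 mm square legs at the seat corners, flush with the edges, run from z = 0 to the seat underside.

The picture frame is on top of the table, centred. The bench is beside the table with their tops flush at z = 695.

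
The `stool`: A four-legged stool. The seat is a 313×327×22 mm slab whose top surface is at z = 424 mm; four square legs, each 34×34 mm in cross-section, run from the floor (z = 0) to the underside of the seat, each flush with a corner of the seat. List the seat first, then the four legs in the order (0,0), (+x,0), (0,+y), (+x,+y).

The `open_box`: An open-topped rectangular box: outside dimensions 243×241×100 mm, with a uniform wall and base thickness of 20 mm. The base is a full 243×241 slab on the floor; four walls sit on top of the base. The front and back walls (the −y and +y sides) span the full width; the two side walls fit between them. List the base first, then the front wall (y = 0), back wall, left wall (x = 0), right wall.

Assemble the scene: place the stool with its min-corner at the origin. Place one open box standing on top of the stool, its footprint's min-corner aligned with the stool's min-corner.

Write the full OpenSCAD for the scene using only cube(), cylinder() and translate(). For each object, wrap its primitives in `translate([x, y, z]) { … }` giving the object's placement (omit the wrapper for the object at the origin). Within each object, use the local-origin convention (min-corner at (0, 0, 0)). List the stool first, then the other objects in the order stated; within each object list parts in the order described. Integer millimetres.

translate([0, 0, 402]) cube([313, 327, 22]);
cube([34, 34, 402]);
translate([279, 0, 0]) cube([34, 34, 402]);
translate([0, 293, 0]) cube([34, 34, 402]);
translate([279, 293, 0]) cube([34, 34, 402]);
translate([0, 0, 424]) {
  cube([243, 241, 20]);
  translate([0, 0, 20]) cube([243, 20, 80]);
  translate([0, 221, 20]) cube([243, 20, 80]);
  translate([0, 20, 20]) cube([20, 201, 80]);
  translate([223, 20, 20]) cube([20, 201, 80]);
}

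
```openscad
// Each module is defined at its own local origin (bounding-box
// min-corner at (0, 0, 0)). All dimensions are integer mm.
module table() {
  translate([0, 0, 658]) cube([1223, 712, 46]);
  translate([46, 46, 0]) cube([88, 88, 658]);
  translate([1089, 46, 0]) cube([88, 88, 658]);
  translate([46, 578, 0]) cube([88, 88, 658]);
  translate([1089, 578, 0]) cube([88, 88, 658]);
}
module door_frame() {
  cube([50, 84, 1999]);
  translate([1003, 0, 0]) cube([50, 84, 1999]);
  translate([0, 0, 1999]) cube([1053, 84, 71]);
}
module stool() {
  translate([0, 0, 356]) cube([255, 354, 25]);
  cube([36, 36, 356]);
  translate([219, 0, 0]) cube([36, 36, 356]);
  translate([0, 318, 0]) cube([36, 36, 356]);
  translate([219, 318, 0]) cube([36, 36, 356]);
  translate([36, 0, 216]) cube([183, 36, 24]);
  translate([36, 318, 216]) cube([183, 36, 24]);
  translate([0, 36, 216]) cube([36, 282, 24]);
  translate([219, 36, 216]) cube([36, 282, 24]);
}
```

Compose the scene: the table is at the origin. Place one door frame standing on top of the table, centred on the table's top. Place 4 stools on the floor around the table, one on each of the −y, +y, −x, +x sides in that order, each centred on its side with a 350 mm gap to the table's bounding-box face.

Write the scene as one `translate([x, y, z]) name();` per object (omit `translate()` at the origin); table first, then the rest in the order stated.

table();
translate([85, 314, 704]) door_frame();
translate([484, -704, 0]) stool();
translate([484, 1062, 0]) stool();
translate([-605, 179, 0]) stool();
translate([1573, 179, 0]) stool();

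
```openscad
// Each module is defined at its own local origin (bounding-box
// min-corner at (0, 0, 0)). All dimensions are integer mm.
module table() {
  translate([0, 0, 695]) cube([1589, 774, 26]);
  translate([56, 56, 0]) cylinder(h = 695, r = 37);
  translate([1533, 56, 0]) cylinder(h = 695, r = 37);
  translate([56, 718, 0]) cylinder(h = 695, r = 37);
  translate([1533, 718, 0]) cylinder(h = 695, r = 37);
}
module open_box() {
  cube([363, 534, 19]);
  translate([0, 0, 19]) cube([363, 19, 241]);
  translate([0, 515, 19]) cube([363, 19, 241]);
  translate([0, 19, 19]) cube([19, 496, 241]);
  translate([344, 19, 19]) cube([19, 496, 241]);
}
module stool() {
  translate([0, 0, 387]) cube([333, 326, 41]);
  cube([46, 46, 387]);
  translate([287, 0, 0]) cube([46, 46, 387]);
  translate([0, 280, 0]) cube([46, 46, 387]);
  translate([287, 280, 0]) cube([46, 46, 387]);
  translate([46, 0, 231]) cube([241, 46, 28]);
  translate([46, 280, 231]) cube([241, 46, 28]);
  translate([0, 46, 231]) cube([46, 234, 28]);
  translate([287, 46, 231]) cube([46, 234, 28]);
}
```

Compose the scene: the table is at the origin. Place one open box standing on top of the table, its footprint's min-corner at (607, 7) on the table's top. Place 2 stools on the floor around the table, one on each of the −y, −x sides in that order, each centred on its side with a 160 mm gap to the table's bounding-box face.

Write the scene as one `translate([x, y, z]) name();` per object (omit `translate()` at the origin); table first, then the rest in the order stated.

table();
translate([607, 7, 721]) open_box();
translate([628, -486, 0]) stool();
translate([-493, 224, 0]) stool();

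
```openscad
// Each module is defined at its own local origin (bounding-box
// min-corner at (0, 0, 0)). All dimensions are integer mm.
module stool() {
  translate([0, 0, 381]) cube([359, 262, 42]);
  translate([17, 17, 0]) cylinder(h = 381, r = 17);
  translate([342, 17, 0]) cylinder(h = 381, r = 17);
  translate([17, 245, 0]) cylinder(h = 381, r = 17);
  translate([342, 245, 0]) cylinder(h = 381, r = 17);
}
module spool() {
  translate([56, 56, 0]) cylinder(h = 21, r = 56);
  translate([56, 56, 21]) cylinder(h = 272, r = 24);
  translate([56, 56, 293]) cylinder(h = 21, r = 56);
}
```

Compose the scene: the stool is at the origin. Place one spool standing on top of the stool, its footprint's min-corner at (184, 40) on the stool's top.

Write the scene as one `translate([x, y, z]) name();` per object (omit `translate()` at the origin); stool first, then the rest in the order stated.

stool();
translate([184, 40, 423]) spool();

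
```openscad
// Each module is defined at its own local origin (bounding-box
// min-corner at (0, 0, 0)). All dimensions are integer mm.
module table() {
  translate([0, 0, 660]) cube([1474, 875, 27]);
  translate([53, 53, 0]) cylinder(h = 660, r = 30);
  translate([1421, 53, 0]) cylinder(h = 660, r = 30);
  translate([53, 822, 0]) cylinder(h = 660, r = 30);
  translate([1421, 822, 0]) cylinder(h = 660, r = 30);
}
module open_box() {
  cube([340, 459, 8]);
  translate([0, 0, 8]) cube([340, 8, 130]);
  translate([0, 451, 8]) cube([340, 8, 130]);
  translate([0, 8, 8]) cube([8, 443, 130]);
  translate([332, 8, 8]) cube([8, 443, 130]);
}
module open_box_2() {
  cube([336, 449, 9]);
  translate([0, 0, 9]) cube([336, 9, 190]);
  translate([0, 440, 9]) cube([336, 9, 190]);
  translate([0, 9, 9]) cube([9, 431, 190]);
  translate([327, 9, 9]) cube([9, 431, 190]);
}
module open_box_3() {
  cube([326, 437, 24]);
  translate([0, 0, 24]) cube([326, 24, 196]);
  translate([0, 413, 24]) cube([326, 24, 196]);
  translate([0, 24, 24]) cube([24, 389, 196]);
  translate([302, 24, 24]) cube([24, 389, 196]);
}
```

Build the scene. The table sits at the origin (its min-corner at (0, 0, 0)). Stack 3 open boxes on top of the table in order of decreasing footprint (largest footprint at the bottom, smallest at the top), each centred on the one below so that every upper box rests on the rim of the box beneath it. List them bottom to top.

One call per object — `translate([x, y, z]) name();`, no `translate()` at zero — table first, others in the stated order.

table();
translate([567, 208, 687]) open_box();
translate([569, 213, 825]) open_box_2();
translate([574, 219, 1024]) open_box_3();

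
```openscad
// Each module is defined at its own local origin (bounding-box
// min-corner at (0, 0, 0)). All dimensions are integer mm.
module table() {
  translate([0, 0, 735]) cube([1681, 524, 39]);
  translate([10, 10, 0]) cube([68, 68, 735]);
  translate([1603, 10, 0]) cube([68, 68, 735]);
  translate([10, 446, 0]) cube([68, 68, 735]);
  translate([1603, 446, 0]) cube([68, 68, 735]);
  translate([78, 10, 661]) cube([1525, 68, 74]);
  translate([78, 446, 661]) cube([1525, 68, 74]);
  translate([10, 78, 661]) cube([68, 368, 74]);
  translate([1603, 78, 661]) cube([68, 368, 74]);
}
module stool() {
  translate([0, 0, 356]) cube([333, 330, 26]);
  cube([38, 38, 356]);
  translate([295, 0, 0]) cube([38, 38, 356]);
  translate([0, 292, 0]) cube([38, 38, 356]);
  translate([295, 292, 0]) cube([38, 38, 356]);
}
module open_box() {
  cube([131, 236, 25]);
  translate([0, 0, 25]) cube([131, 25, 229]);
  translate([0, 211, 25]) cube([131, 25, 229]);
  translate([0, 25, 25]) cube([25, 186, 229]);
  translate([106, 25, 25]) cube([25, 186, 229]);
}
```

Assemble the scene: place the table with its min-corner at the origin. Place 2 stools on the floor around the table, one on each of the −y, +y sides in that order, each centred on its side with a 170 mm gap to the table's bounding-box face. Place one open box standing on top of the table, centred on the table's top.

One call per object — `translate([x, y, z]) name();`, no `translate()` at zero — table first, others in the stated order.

table();
translate([674, -500, 0]) stool();
translate([674, 694, 0]) stool();
translate([775, 144, 774]) open_box();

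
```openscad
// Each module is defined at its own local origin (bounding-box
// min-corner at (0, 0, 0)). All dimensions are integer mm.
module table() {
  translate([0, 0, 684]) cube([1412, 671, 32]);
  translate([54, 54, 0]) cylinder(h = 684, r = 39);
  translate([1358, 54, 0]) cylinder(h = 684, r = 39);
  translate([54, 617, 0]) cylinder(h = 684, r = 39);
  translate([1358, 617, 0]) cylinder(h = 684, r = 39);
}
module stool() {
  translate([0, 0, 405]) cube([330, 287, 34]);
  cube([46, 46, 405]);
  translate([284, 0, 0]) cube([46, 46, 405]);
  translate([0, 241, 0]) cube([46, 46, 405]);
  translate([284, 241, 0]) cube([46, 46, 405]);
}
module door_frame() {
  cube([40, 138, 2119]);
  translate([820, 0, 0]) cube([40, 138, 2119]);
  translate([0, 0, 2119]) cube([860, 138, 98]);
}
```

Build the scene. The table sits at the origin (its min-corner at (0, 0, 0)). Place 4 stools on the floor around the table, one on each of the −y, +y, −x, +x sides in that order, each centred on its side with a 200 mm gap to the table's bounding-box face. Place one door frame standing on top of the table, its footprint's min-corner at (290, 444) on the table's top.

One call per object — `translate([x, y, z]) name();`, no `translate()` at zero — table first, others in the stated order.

table();
translate([541, -487, 0]) stool();
translate([541, 871, 0]) stool();
translate([-530, 192, 0]) stool();
translate([1612, 192, 0]) stool();
translate([290, 444, 716]) door_frame();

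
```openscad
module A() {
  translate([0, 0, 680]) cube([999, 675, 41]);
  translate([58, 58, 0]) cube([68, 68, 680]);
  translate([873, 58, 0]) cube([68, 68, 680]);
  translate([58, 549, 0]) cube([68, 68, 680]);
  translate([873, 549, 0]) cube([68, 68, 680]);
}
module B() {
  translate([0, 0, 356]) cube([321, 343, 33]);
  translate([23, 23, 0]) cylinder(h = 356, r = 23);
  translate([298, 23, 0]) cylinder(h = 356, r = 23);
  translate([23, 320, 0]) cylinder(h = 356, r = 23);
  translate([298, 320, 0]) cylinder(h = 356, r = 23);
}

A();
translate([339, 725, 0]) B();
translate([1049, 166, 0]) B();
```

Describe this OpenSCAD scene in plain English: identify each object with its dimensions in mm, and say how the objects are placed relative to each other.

A is a table: top 999 mm (x) × 675 mm (y), 41 mm thick, upper face at z = 721 mm, on four 68×68 mm square legs, each inset 58 mm from the nearest pair of top edges, running from z = 0 to the bottom of the top.

B is a simple wooden stool: a rectangular seat 321 mm (x) by 343 mm (y), 33 mm thick, top face at z = 389 mm, on four round legs, each 46 mm in diameter. The legs rest on z = 0, each leg's axis is inset half a diameter from the nearest pair of seat edges (so the leg's bounding box is flush with the corner).

Two stools sit around the table at the +y, +x sides.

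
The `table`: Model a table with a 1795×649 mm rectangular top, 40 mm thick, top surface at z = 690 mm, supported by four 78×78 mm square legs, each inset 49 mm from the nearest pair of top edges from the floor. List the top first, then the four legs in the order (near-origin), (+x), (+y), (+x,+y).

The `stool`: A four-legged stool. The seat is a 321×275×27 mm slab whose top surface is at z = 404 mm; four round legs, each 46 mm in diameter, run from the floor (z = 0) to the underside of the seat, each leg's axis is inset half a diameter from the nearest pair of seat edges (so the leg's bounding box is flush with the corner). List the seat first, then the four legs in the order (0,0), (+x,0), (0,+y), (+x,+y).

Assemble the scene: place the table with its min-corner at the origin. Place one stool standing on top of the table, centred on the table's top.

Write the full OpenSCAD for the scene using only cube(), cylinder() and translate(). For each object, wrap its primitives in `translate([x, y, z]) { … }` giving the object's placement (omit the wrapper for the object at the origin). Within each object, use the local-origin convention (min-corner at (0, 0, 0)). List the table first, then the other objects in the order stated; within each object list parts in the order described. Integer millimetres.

translate([0, 0, 650]) cube([1795, 649, 40]);
translate([49, 49, 0]) cube([78, 78, 650]);
translate([1668, 49, 0]) cube([78, 78, 650]);
translate([49, 522, 0]) cube([78, 78, 650]);
translate([1668, 522, 0]) cube([78, 78, 650]);
translate([737, 187, 690]) {
  translate([0, 0, 377]) cube([321, 275, 27]);
  translate([23, 23, 0]) cylinder(h = 377, r = 23);
  translate([298, 23, 0]) cylinder(h = 377, r = 23);
  translate([23, 252, 0]) cylinder(h = 377, r = 23);
  translate([298, 252, 0]) cylinder(h = 377, r = 23);
}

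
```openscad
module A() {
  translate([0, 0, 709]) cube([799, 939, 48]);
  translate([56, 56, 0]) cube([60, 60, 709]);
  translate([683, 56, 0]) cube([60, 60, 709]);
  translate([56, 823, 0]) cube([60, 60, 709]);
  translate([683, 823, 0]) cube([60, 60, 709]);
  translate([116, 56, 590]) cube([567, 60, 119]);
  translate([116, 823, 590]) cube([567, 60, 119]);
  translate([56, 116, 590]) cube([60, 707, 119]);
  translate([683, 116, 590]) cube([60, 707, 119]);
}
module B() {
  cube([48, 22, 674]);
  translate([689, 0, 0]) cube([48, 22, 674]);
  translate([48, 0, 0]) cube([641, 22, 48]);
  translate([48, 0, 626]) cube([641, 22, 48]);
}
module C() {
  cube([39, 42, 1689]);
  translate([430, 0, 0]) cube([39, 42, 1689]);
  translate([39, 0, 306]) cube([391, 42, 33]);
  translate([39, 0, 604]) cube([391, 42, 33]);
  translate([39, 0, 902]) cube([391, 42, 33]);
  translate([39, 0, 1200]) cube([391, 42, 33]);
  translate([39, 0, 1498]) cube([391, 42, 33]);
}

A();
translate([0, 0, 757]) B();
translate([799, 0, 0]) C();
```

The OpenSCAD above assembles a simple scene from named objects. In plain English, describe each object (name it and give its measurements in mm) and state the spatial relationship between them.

A is a rectangular dining table. The top is 799×939×48 mm with its upper surface at z = 757 mm. It stands on four 60×60 mm square legs, each inset 56 mm from the nearest pair of top edges, running from the floor to the underside of the top. Four apron rails, 60 mm thick and 119 mm tall, run between adjacent legs with their top edges flush with the underside of the top and their outer faces flush with the legs' outer faces.

B is a rectangular picture frame lying in the x–z plane (depth along y). The opening is 641 mm wide (x) by 578 mm tall (z), surrounded by a border 48 mm wide on all four sides. The frame is 22 mm deep and is made of two full-height vertical stiles with two horizontal rails fitted between them.

C is a wooden ladder with two side rails of 39×42 mm section and 1689 mm height, set 469 mm apart overall. Between them run 5 rectangular rungs (42 mm deep, 33 mm thick), front faces flush with the rails' −y face. The bottom of the first rung is 306 mm above the floor and each subsequent rung is 298 mm higher than the one below.

The picture frame is on top of the table. The ladder is against the table's +x side, with their −y faces flush.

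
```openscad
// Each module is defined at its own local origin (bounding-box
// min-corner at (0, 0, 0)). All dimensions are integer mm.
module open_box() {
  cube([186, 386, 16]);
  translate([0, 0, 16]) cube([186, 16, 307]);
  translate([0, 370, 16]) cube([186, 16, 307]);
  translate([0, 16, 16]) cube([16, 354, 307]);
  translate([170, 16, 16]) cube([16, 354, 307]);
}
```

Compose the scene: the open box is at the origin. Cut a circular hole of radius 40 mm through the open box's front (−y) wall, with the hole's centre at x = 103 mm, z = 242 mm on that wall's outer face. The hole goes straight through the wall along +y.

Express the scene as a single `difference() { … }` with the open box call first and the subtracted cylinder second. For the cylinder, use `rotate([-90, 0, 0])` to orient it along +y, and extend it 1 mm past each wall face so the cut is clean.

difference() {
  open_box();
  translate([103, -1, 242]) rotate([-90, 0, 0]) cylinder(h = 18, r = 40);
}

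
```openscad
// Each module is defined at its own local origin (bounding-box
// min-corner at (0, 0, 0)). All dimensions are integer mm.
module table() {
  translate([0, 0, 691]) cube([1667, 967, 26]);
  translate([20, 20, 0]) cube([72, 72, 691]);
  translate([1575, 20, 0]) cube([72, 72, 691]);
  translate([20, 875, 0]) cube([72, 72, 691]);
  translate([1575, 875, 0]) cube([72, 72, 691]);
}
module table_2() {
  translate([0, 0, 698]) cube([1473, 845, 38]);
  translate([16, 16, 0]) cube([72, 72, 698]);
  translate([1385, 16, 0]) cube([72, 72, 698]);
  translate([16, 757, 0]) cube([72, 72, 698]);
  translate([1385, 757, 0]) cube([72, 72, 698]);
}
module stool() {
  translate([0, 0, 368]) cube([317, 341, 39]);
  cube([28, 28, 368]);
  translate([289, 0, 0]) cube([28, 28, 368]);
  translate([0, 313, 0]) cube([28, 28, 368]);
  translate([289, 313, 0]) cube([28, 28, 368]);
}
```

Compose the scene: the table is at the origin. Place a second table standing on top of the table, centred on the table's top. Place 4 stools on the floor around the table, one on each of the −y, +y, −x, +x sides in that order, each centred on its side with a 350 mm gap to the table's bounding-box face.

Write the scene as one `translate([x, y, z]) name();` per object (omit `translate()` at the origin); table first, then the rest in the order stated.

table();
translate([97, 61, 717]) table_2();
translate([675, -691, 0]) stool();
translate([675, 1317, 0]) stool();
translate([-667, 313, 0]) stool();
translate([2017, 313, 0]) stool();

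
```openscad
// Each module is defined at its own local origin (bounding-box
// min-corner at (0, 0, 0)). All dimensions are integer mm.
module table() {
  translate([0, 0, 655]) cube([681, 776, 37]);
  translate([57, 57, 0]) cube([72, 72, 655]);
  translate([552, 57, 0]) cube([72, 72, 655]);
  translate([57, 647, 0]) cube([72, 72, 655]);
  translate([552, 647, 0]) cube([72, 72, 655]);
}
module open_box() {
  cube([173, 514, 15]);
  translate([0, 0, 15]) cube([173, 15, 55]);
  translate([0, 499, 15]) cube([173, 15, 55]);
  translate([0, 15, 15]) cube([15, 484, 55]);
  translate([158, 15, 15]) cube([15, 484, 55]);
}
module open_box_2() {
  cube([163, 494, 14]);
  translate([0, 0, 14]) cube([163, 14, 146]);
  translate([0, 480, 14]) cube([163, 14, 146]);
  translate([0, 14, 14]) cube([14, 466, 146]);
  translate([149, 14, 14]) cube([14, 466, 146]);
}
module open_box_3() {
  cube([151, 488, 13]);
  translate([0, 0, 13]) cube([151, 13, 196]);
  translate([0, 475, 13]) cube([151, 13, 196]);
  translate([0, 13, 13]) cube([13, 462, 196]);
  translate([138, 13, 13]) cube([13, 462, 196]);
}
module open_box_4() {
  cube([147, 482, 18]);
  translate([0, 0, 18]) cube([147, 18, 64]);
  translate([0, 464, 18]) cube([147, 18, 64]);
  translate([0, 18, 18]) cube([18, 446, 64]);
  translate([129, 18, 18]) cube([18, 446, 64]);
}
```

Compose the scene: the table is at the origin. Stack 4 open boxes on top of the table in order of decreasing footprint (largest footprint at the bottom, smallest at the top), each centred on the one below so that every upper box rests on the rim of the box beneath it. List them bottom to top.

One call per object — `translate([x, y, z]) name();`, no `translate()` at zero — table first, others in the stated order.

table();
translate([254, 131, 692]) open_box();
translate([259, 141, 762]) open_box_2();
translate([265, 144, 922]) open_box_3();
translate([267, 147, 1131]) open_box_4();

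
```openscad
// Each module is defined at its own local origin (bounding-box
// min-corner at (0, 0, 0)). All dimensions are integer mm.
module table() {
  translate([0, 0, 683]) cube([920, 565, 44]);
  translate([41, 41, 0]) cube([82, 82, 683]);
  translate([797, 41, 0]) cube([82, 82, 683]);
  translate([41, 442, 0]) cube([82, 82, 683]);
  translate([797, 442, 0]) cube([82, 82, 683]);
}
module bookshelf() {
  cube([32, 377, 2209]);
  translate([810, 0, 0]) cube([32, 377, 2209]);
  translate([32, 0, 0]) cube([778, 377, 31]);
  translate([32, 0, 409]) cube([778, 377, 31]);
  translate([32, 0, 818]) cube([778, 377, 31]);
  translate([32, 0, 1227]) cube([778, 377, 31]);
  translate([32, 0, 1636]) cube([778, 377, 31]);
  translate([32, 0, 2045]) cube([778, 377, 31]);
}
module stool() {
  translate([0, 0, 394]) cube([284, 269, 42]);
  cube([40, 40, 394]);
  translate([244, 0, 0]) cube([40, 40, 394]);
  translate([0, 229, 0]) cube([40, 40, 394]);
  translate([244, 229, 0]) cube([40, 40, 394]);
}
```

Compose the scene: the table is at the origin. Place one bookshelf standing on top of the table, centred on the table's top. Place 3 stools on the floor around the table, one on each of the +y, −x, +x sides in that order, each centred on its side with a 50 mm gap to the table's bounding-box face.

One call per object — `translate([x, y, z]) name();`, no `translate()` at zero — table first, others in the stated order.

table();
translate([39, 94, 727]) bookshelf();
translate([318, 615, 0]) stool();
translate([-334, 148, 0]) stool();
translate([970, 148, 0]) stool();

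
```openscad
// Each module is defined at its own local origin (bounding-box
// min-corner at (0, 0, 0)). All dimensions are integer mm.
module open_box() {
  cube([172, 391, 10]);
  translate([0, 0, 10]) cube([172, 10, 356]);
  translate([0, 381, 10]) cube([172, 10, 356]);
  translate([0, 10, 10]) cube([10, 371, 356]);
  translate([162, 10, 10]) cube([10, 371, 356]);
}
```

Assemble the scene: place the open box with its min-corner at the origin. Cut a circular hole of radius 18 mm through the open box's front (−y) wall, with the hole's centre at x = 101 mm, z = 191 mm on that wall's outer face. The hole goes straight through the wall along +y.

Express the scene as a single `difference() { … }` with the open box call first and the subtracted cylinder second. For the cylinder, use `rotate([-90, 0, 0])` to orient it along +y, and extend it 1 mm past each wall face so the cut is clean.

difference() {
  open_box();
  translate([101, -1, 191]) rotate([-90, 0, 0]) cylinder(h = 12, r = 18);
}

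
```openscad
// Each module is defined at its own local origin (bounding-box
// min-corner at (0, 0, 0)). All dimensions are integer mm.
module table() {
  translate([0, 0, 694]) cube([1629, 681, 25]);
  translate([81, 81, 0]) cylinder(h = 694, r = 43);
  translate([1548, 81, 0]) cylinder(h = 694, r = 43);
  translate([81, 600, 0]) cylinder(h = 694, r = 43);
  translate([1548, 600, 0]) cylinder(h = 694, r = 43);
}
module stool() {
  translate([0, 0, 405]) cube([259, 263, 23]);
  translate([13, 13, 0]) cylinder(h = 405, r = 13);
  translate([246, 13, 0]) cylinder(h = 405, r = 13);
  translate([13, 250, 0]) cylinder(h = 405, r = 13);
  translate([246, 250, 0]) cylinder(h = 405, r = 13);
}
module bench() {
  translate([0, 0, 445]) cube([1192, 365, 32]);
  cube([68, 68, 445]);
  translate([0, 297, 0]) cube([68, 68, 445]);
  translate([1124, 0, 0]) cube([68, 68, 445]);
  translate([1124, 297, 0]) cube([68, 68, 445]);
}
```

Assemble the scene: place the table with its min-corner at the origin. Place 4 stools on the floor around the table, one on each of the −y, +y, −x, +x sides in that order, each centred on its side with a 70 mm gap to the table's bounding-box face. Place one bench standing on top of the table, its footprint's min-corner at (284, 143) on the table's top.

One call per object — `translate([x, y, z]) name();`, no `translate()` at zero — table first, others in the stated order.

table();
translate([685, -333, 0]) stool();
translate([685, 751, 0]) stool();
translate([-329, 209, 0]) stool();
translate([1699, 209, 0]) stool();
translate([284, 143, 719]) bench();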